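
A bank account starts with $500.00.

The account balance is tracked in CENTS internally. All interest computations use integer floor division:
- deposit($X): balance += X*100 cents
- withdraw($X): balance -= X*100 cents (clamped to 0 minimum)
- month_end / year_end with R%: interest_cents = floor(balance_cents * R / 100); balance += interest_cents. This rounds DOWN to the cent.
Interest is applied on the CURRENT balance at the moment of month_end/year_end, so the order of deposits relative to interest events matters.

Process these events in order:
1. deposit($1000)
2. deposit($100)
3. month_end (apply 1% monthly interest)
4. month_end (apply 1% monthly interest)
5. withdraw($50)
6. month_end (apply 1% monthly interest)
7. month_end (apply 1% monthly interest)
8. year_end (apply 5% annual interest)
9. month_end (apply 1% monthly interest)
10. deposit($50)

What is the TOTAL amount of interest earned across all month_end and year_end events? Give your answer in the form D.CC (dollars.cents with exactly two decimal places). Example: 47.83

Answer: 161.58

Derivation:
After 1 (deposit($1000)): balance=$1500.00 total_interest=$0.00
After 2 (deposit($100)): balance=$1600.00 total_interest=$0.00
After 3 (month_end (apply 1% monthly interest)): balance=$1616.00 total_interest=$16.00
After 4 (month_end (apply 1% monthly interest)): balance=$1632.16 total_interest=$32.16
After 5 (withdraw($50)): balance=$1582.16 total_interest=$32.16
After 6 (month_end (apply 1% monthly interest)): balance=$1597.98 total_interest=$47.98
After 7 (month_end (apply 1% monthly interest)): balance=$1613.95 total_interest=$63.95
After 8 (year_end (apply 5% annual interest)): balance=$1694.64 total_interest=$144.64
After 9 (month_end (apply 1% monthly interest)): balance=$1711.58 total_interest=$161.58
After 10 (deposit($50)): balance=$1761.58 total_interest=$161.58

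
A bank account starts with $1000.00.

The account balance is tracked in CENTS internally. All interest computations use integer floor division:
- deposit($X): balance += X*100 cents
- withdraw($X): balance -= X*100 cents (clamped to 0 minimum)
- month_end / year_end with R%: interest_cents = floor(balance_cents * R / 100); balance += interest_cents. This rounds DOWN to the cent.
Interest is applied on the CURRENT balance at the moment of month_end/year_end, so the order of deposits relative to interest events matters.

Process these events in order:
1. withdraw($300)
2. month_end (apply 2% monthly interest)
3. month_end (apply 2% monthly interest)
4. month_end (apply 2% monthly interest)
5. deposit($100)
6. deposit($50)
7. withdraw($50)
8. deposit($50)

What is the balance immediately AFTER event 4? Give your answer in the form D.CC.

After 1 (withdraw($300)): balance=$700.00 total_interest=$0.00
After 2 (month_end (apply 2% monthly interest)): balance=$714.00 total_interest=$14.00
After 3 (month_end (apply 2% monthly interest)): balance=$728.28 total_interest=$28.28
After 4 (month_end (apply 2% monthly interest)): balance=$742.84 total_interest=$42.84

Answer: 742.84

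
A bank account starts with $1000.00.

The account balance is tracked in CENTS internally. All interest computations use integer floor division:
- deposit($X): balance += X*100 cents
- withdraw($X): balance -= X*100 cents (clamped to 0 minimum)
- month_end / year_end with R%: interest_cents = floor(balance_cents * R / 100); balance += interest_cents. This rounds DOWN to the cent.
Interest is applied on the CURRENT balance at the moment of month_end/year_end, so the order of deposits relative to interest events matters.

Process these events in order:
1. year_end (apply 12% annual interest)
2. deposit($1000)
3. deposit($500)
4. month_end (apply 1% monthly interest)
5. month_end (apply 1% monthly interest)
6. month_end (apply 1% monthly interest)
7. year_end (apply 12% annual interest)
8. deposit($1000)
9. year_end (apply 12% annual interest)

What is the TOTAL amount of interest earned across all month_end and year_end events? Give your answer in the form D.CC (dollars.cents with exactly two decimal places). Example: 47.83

After 1 (year_end (apply 12% annual interest)): balance=$1120.00 total_interest=$120.00
After 2 (deposit($1000)): balance=$2120.00 total_interest=$120.00
After 3 (deposit($500)): balance=$2620.00 total_interest=$120.00
After 4 (month_end (apply 1% monthly interest)): balance=$2646.20 total_interest=$146.20
After 5 (month_end (apply 1% monthly interest)): balance=$2672.66 total_interest=$172.66
After 6 (month_end (apply 1% monthly interest)): balance=$2699.38 total_interest=$199.38
After 7 (year_end (apply 12% annual interest)): balance=$3023.30 total_interest=$523.30
After 8 (deposit($1000)): balance=$4023.30 total_interest=$523.30
After 9 (year_end (apply 12% annual interest)): balance=$4506.09 total_interest=$1006.09

Answer: 1006.09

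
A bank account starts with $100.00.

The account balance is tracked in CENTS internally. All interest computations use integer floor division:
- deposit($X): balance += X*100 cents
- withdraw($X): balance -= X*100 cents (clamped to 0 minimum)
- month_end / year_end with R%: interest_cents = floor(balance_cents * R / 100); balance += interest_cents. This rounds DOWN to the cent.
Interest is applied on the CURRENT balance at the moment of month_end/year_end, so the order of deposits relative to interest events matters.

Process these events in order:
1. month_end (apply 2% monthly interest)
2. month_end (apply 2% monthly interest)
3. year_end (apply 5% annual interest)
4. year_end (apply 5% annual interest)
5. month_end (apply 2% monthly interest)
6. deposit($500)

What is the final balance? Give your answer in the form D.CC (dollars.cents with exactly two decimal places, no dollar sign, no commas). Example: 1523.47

Answer: 616.99

Derivation:
After 1 (month_end (apply 2% monthly interest)): balance=$102.00 total_interest=$2.00
After 2 (month_end (apply 2% monthly interest)): balance=$104.04 total_interest=$4.04
After 3 (year_end (apply 5% annual interest)): balance=$109.24 total_interest=$9.24
After 4 (year_end (apply 5% annual interest)): balance=$114.70 total_interest=$14.70
After 5 (month_end (apply 2% monthly interest)): balance=$116.99 total_interest=$16.99
After 6 (deposit($500)): balance=$616.99 total_interest=$16.99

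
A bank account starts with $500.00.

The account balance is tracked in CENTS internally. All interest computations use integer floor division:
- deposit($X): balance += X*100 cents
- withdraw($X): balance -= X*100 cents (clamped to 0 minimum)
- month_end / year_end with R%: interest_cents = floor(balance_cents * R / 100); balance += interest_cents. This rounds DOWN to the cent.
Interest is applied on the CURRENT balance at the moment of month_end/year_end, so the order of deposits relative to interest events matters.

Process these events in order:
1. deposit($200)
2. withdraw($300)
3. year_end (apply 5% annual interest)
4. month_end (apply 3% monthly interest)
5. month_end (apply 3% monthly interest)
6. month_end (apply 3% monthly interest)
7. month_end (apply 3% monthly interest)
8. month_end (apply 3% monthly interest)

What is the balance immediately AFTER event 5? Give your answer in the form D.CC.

Answer: 445.57

Derivation:
After 1 (deposit($200)): balance=$700.00 total_interest=$0.00
After 2 (withdraw($300)): balance=$400.00 total_interest=$0.00
After 3 (year_end (apply 5% annual interest)): balance=$420.00 total_interest=$20.00
After 4 (month_end (apply 3% monthly interest)): balance=$432.60 total_interest=$32.60
After 5 (month_end (apply 3% monthly interest)): balance=$445.57 total_interest=$45.57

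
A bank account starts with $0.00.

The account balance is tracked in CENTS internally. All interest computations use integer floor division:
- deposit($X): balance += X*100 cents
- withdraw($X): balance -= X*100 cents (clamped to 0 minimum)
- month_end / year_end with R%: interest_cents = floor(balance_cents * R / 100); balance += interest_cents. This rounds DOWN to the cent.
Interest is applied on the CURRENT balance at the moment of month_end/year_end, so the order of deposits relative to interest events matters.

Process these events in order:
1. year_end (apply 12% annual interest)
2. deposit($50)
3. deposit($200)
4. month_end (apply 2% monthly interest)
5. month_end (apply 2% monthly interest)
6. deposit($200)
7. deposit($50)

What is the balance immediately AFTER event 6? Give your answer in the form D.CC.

Answer: 460.10

Derivation:
After 1 (year_end (apply 12% annual interest)): balance=$0.00 total_interest=$0.00
After 2 (deposit($50)): balance=$50.00 total_interest=$0.00
After 3 (deposit($200)): balance=$250.00 total_interest=$0.00
After 4 (month_end (apply 2% monthly interest)): balance=$255.00 total_interest=$5.00
After 5 (month_end (apply 2% monthly interest)): balance=$260.10 total_interest=$10.10
After 6 (deposit($200)): balance=$460.10 total_interest=$10.10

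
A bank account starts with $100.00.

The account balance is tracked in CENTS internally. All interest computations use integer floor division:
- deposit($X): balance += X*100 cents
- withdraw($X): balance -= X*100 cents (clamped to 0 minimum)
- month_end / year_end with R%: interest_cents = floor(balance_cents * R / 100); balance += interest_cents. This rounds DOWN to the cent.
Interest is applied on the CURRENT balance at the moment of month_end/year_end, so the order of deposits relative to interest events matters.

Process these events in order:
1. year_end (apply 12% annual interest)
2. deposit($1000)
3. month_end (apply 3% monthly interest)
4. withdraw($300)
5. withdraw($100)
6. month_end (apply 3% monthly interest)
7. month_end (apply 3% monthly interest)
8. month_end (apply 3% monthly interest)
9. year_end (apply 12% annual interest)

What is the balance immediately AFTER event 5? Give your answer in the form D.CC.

After 1 (year_end (apply 12% annual interest)): balance=$112.00 total_interest=$12.00
After 2 (deposit($1000)): balance=$1112.00 total_interest=$12.00
After 3 (month_end (apply 3% monthly interest)): balance=$1145.36 total_interest=$45.36
After 4 (withdraw($300)): balance=$845.36 total_interest=$45.36
After 5 (withdraw($100)): balance=$745.36 total_interest=$45.36

Answer: 745.36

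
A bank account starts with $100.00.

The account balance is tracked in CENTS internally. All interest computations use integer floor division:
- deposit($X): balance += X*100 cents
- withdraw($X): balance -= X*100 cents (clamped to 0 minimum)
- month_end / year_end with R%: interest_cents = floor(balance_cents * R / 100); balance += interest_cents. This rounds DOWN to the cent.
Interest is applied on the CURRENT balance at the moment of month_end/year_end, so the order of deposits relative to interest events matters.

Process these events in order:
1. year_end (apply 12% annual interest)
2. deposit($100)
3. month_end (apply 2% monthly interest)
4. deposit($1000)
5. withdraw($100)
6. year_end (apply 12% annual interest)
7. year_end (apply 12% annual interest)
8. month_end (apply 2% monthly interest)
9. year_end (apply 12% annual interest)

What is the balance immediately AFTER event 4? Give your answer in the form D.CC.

After 1 (year_end (apply 12% annual interest)): balance=$112.00 total_interest=$12.00
After 2 (deposit($100)): balance=$212.00 total_interest=$12.00
After 3 (month_end (apply 2% monthly interest)): balance=$216.24 total_interest=$16.24
After 4 (deposit($1000)): balance=$1216.24 total_interest=$16.24

Answer: 1216.24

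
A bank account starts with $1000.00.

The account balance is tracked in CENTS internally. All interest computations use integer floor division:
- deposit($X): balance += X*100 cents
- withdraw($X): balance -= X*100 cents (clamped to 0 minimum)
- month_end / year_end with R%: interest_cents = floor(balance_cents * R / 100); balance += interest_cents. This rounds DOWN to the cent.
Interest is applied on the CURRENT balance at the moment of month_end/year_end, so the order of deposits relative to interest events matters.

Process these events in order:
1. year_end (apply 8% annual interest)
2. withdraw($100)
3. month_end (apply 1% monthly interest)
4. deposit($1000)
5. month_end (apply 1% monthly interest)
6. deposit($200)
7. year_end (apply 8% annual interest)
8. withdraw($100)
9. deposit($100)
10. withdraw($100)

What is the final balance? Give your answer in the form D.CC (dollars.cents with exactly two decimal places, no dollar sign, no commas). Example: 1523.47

After 1 (year_end (apply 8% annual interest)): balance=$1080.00 total_interest=$80.00
After 2 (withdraw($100)): balance=$980.00 total_interest=$80.00
After 3 (month_end (apply 1% monthly interest)): balance=$989.80 total_interest=$89.80
After 4 (deposit($1000)): balance=$1989.80 total_interest=$89.80
After 5 (month_end (apply 1% monthly interest)): balance=$2009.69 total_interest=$109.69
After 6 (deposit($200)): balance=$2209.69 total_interest=$109.69
After 7 (year_end (apply 8% annual interest)): balance=$2386.46 total_interest=$286.46
After 8 (withdraw($100)): balance=$2286.46 total_interest=$286.46
After 9 (deposit($100)): balance=$2386.46 total_interest=$286.46
After 10 (withdraw($100)): balance=$2286.46 total_interest=$286.46

Answer: 2286.46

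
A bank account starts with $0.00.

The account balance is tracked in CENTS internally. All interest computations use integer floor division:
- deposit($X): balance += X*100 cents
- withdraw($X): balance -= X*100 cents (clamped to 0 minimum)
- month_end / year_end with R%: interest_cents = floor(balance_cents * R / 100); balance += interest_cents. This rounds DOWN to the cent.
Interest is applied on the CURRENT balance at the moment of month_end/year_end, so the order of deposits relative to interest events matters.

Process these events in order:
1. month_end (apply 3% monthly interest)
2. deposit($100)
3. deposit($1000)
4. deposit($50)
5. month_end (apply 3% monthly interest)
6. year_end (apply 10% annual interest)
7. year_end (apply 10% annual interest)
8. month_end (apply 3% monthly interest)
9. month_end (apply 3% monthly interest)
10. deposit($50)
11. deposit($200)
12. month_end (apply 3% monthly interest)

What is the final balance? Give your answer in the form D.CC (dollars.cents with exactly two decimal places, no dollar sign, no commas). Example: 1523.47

Answer: 1823.62

Derivation:
After 1 (month_end (apply 3% monthly interest)): balance=$0.00 total_interest=$0.00
After 2 (deposit($100)): balance=$100.00 total_interest=$0.00
After 3 (deposit($1000)): balance=$1100.00 total_interest=$0.00
After 4 (deposit($50)): balance=$1150.00 total_interest=$0.00
After 5 (month_end (apply 3% monthly interest)): balance=$1184.50 total_interest=$34.50
After 6 (year_end (apply 10% annual interest)): balance=$1302.95 total_interest=$152.95
After 7 (year_end (apply 10% annual interest)): balance=$1433.24 total_interest=$283.24
After 8 (month_end (apply 3% monthly interest)): balance=$1476.23 total_interest=$326.23
After 9 (month_end (apply 3% monthly interest)): balance=$1520.51 total_interest=$370.51
After 10 (deposit($50)): balance=$1570.51 total_interest=$370.51
After 11 (deposit($200)): balance=$1770.51 total_interest=$370.51
After 12 (month_end (apply 3% monthly interest)): balance=$1823.62 total_interest=$423.62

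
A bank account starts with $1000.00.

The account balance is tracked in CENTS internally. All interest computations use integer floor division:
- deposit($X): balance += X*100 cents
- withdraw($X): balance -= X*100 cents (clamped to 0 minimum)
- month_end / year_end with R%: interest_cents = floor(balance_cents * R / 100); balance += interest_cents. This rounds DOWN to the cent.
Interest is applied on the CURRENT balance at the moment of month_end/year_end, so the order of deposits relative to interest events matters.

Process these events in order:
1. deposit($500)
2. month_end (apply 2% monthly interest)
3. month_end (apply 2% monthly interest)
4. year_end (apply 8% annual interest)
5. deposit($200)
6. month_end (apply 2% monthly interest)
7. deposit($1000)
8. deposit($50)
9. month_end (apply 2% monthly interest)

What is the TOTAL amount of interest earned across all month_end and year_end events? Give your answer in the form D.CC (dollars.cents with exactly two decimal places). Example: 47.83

After 1 (deposit($500)): balance=$1500.00 total_interest=$0.00
After 2 (month_end (apply 2% monthly interest)): balance=$1530.00 total_interest=$30.00
After 3 (month_end (apply 2% monthly interest)): balance=$1560.60 total_interest=$60.60
After 4 (year_end (apply 8% annual interest)): balance=$1685.44 total_interest=$185.44
After 5 (deposit($200)): balance=$1885.44 total_interest=$185.44
After 6 (month_end (apply 2% monthly interest)): balance=$1923.14 total_interest=$223.14
After 7 (deposit($1000)): balance=$2923.14 total_interest=$223.14
After 8 (deposit($50)): balance=$2973.14 total_interest=$223.14
After 9 (month_end (apply 2% monthly interest)): balance=$3032.60 total_interest=$282.60

Answer: 282.60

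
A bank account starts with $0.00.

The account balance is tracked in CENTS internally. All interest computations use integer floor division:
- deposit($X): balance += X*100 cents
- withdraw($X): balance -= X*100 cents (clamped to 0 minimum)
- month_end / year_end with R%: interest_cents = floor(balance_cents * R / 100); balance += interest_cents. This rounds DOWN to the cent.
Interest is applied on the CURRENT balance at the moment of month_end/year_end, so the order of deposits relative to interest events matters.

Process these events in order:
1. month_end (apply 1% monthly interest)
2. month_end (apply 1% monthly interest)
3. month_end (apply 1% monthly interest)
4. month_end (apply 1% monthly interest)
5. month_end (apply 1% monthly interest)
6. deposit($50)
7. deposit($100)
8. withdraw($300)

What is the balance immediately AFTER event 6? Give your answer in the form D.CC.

After 1 (month_end (apply 1% monthly interest)): balance=$0.00 total_interest=$0.00
After 2 (month_end (apply 1% monthly interest)): balance=$0.00 total_interest=$0.00
After 3 (month_end (apply 1% monthly interest)): balance=$0.00 total_interest=$0.00
After 4 (month_end (apply 1% monthly interest)): balance=$0.00 total_interest=$0.00
After 5 (month_end (apply 1% monthly interest)): balance=$0.00 total_interest=$0.00
After 6 (deposit($50)): balance=$50.00 total_interest=$0.00

Answer: 50.00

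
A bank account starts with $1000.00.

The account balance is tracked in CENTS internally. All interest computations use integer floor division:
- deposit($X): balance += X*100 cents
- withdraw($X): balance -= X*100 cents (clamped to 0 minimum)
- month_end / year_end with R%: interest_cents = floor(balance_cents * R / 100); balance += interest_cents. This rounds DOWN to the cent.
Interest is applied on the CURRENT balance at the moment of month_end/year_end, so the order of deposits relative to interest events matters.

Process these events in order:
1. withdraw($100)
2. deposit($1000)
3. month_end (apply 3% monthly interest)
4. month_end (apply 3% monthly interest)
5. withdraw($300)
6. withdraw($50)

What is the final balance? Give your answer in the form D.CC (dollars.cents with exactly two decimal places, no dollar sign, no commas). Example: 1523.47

Answer: 1665.71

Derivation:
After 1 (withdraw($100)): balance=$900.00 total_interest=$0.00
After 2 (deposit($1000)): balance=$1900.00 total_interest=$0.00
After 3 (month_end (apply 3% monthly interest)): balance=$1957.00 total_interest=$57.00
After 4 (month_end (apply 3% monthly interest)): balance=$2015.71 total_interest=$115.71
After 5 (withdraw($300)): balance=$1715.71 total_interest=$115.71
After 6 (withdraw($50)): balance=$1665.71 total_interest=$115.71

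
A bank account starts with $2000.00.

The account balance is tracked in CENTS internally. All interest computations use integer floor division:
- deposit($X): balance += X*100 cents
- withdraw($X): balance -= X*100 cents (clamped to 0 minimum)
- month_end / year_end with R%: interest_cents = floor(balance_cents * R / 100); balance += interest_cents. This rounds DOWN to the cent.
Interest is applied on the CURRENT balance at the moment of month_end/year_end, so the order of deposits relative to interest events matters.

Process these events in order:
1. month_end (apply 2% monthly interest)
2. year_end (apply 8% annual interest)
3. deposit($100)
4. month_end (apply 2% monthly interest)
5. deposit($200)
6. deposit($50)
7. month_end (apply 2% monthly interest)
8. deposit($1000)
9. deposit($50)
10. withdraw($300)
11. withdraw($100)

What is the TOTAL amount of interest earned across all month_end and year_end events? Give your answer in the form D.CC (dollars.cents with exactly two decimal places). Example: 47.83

After 1 (month_end (apply 2% monthly interest)): balance=$2040.00 total_interest=$40.00
After 2 (year_end (apply 8% annual interest)): balance=$2203.20 total_interest=$203.20
After 3 (deposit($100)): balance=$2303.20 total_interest=$203.20
After 4 (month_end (apply 2% monthly interest)): balance=$2349.26 total_interest=$249.26
After 5 (deposit($200)): balance=$2549.26 total_interest=$249.26
After 6 (deposit($50)): balance=$2599.26 total_interest=$249.26
After 7 (month_end (apply 2% monthly interest)): balance=$2651.24 total_interest=$301.24
After 8 (deposit($1000)): balance=$3651.24 total_interest=$301.24
After 9 (deposit($50)): balance=$3701.24 total_interest=$301.24
After 10 (withdraw($300)): balance=$3401.24 total_interest=$301.24
After 11 (withdraw($100)): balance=$3301.24 total_interest=$301.24

Answer: 301.24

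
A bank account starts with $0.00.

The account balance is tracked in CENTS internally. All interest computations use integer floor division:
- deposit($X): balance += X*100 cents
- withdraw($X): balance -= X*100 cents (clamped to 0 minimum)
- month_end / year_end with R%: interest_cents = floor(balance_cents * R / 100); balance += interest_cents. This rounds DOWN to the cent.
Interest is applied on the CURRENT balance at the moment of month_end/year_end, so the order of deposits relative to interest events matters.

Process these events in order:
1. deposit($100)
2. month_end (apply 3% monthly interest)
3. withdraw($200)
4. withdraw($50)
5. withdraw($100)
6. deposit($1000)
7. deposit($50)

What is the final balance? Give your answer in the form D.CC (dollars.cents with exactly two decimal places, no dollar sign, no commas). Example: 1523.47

After 1 (deposit($100)): balance=$100.00 total_interest=$0.00
After 2 (month_end (apply 3% monthly interest)): balance=$103.00 total_interest=$3.00
After 3 (withdraw($200)): balance=$0.00 total_interest=$3.00
After 4 (withdraw($50)): balance=$0.00 total_interest=$3.00
After 5 (withdraw($100)): balance=$0.00 total_interest=$3.00
After 6 (deposit($1000)): balance=$1000.00 total_interest=$3.00
After 7 (deposit($50)): balance=$1050.00 total_interest=$3.00

Answer: 1050.00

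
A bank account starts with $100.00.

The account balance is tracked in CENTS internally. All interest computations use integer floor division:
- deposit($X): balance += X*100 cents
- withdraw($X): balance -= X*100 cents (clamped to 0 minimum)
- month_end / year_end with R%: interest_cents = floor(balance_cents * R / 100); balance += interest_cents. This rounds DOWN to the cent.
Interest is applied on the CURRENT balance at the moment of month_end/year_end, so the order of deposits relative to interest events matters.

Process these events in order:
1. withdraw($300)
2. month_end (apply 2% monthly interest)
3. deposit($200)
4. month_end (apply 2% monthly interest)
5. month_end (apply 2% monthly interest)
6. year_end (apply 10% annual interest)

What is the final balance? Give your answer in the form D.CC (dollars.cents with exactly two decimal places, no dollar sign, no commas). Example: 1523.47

After 1 (withdraw($300)): balance=$0.00 total_interest=$0.00
After 2 (month_end (apply 2% monthly interest)): balance=$0.00 total_interest=$0.00
After 3 (deposit($200)): balance=$200.00 total_interest=$0.00
After 4 (month_end (apply 2% monthly interest)): balance=$204.00 total_interest=$4.00
After 5 (month_end (apply 2% monthly interest)): balance=$208.08 total_interest=$8.08
After 6 (year_end (apply 10% annual interest)): balance=$228.88 total_interest=$28.88

Answer: 228.88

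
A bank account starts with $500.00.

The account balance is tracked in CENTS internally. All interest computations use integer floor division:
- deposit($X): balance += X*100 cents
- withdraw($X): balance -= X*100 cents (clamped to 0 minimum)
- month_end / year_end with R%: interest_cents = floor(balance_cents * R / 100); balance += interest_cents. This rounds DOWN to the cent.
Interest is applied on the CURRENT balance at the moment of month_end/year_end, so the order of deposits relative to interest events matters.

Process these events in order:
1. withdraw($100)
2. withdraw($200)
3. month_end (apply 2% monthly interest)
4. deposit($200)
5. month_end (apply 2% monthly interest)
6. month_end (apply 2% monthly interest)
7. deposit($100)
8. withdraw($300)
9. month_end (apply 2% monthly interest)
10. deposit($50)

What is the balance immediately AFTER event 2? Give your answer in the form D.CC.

After 1 (withdraw($100)): balance=$400.00 total_interest=$0.00
After 2 (withdraw($200)): balance=$200.00 total_interest=$0.00

Answer: 200.00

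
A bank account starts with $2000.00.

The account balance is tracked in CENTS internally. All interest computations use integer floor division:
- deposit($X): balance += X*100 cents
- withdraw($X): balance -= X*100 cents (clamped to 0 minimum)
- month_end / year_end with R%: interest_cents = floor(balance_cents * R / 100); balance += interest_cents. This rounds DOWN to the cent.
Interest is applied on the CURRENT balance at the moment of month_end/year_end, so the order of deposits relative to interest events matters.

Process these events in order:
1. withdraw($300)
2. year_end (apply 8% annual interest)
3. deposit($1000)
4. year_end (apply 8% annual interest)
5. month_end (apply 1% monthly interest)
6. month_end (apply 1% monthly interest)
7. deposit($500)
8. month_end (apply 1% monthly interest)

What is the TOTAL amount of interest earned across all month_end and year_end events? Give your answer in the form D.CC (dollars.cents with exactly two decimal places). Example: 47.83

Answer: 460.67

Derivation:
After 1 (withdraw($300)): balance=$1700.00 total_interest=$0.00
After 2 (year_end (apply 8% annual interest)): balance=$1836.00 total_interest=$136.00
After 3 (deposit($1000)): balance=$2836.00 total_interest=$136.00
After 4 (year_end (apply 8% annual interest)): balance=$3062.88 total_interest=$362.88
After 5 (month_end (apply 1% monthly interest)): balance=$3093.50 total_interest=$393.50
After 6 (month_end (apply 1% monthly interest)): balance=$3124.43 total_interest=$424.43
After 7 (deposit($500)): balance=$3624.43 total_interest=$424.43
After 8 (month_end (apply 1% monthly interest)): balance=$3660.67 total_interest=$460.67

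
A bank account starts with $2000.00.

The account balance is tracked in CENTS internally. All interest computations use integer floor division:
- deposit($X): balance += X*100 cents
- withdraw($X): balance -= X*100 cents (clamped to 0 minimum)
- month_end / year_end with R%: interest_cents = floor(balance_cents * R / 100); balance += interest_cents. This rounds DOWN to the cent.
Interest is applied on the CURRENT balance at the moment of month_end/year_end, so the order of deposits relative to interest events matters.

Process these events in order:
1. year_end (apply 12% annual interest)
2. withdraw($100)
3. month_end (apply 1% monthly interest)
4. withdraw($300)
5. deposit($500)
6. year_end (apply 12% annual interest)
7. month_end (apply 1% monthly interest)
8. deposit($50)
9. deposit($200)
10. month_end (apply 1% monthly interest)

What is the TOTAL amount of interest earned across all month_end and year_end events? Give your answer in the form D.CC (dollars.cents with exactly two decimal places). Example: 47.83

Answer: 600.41

Derivation:
After 1 (year_end (apply 12% annual interest)): balance=$2240.00 total_interest=$240.00
After 2 (withdraw($100)): balance=$2140.00 total_interest=$240.00
After 3 (month_end (apply 1% monthly interest)): balance=$2161.40 total_interest=$261.40
After 4 (withdraw($300)): balance=$1861.40 total_interest=$261.40
After 5 (deposit($500)): balance=$2361.40 total_interest=$261.40
After 6 (year_end (apply 12% annual interest)): balance=$2644.76 total_interest=$544.76
After 7 (month_end (apply 1% monthly interest)): balance=$2671.20 total_interest=$571.20
After 8 (deposit($50)): balance=$2721.20 total_interest=$571.20
After 9 (deposit($200)): balance=$2921.20 total_interest=$571.20
After 10 (month_end (apply 1% monthly interest)): balance=$2950.41 total_interest=$600.41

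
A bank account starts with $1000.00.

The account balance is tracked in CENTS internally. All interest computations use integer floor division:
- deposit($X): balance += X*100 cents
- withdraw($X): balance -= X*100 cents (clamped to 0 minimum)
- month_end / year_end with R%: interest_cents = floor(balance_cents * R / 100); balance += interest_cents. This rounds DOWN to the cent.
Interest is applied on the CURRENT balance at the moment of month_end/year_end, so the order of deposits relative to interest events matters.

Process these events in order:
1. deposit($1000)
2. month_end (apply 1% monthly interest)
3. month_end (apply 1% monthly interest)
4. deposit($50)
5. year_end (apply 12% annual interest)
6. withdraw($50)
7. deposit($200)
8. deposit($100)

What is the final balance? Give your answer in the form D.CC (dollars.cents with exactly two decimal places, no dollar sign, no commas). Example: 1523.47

Answer: 2591.02

Derivation:
After 1 (deposit($1000)): balance=$2000.00 total_interest=$0.00
After 2 (month_end (apply 1% monthly interest)): balance=$2020.00 total_interest=$20.00
After 3 (month_end (apply 1% monthly interest)): balance=$2040.20 total_interest=$40.20
After 4 (deposit($50)): balance=$2090.20 total_interest=$40.20
After 5 (year_end (apply 12% annual interest)): balance=$2341.02 total_interest=$291.02
After 6 (withdraw($50)): balance=$2291.02 total_interest=$291.02
After 7 (deposit($200)): balance=$2491.02 total_interest=$291.02
After 8 (deposit($100)): balance=$2591.02 total_interest=$291.02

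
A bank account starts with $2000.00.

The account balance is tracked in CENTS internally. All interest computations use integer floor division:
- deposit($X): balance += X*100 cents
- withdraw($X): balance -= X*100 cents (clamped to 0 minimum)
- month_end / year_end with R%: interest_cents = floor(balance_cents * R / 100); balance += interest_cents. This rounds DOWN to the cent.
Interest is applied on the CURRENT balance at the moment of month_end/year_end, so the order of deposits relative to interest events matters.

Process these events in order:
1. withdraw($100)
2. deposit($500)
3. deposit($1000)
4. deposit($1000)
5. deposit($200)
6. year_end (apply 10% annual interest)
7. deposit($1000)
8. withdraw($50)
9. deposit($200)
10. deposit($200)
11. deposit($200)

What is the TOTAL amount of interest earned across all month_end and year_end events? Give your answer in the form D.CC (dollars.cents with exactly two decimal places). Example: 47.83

Answer: 460.00

Derivation:
After 1 (withdraw($100)): balance=$1900.00 total_interest=$0.00
After 2 (deposit($500)): balance=$2400.00 total_interest=$0.00
After 3 (deposit($1000)): balance=$3400.00 total_interest=$0.00
After 4 (deposit($1000)): balance=$4400.00 total_interest=$0.00
After 5 (deposit($200)): balance=$4600.00 total_interest=$0.00
After 6 (year_end (apply 10% annual interest)): balance=$5060.00 total_interest=$460.00
After 7 (deposit($1000)): balance=$6060.00 total_interest=$460.00
After 8 (withdraw($50)): balance=$6010.00 total_interest=$460.00
After 9 (deposit($200)): balance=$6210.00 total_interest=$460.00
After 10 (deposit($200)): balance=$6410.00 total_interest=$460.00
After 11 (deposit($200)): balance=$6610.00 total_interest=$460.00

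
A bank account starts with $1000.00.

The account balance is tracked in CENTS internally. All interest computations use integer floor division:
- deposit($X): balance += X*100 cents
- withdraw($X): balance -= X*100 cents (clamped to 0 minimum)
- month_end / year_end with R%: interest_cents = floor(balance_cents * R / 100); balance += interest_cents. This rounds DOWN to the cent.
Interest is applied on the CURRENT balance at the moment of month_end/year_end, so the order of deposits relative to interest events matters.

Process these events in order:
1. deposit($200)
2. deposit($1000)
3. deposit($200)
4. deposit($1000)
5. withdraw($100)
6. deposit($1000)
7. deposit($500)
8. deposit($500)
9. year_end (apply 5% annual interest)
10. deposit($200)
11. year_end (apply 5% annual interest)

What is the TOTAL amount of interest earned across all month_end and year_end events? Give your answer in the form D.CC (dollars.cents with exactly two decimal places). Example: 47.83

After 1 (deposit($200)): balance=$1200.00 total_interest=$0.00
After 2 (deposit($1000)): balance=$2200.00 total_interest=$0.00
After 3 (deposit($200)): balance=$2400.00 total_interest=$0.00
After 4 (deposit($1000)): balance=$3400.00 total_interest=$0.00
After 5 (withdraw($100)): balance=$3300.00 total_interest=$0.00
After 6 (deposit($1000)): balance=$4300.00 total_interest=$0.00
After 7 (deposit($500)): balance=$4800.00 total_interest=$0.00
After 8 (deposit($500)): balance=$5300.00 total_interest=$0.00
After 9 (year_end (apply 5% annual interest)): balance=$5565.00 total_interest=$265.00
After 10 (deposit($200)): balance=$5765.00 total_interest=$265.00
After 11 (year_end (apply 5% annual interest)): balance=$6053.25 total_interest=$553.25

Answer: 553.25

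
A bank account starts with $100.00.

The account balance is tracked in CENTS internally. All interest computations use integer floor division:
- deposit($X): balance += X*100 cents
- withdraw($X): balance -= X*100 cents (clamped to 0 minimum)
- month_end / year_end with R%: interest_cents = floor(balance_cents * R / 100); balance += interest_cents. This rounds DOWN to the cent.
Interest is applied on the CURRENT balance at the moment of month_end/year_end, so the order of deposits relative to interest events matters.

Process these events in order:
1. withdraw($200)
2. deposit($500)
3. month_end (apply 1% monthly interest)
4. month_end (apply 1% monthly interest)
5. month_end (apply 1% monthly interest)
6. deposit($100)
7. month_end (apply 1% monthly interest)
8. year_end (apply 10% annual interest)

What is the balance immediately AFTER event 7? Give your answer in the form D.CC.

After 1 (withdraw($200)): balance=$0.00 total_interest=$0.00
After 2 (deposit($500)): balance=$500.00 total_interest=$0.00
After 3 (month_end (apply 1% monthly interest)): balance=$505.00 total_interest=$5.00
After 4 (month_end (apply 1% monthly interest)): balance=$510.05 total_interest=$10.05
After 5 (month_end (apply 1% monthly interest)): balance=$515.15 total_interest=$15.15
After 6 (deposit($100)): balance=$615.15 total_interest=$15.15
After 7 (month_end (apply 1% monthly interest)): balance=$621.30 total_interest=$21.30

Answer: 621.30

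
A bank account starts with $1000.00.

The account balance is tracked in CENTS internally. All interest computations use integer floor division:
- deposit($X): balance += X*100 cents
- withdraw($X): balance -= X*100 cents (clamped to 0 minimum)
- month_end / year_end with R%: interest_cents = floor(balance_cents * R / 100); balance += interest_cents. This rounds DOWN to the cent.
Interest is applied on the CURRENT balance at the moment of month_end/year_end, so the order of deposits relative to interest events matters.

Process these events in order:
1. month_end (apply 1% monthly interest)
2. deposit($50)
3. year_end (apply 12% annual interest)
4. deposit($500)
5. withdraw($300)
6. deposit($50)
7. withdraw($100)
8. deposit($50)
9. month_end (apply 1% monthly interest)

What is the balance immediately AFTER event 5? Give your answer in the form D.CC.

After 1 (month_end (apply 1% monthly interest)): balance=$1010.00 total_interest=$10.00
After 2 (deposit($50)): balance=$1060.00 total_interest=$10.00
After 3 (year_end (apply 12% annual interest)): balance=$1187.20 total_interest=$137.20
After 4 (deposit($500)): balance=$1687.20 total_interest=$137.20
After 5 (withdraw($300)): balance=$1387.20 total_interest=$137.20

Answer: 1387.20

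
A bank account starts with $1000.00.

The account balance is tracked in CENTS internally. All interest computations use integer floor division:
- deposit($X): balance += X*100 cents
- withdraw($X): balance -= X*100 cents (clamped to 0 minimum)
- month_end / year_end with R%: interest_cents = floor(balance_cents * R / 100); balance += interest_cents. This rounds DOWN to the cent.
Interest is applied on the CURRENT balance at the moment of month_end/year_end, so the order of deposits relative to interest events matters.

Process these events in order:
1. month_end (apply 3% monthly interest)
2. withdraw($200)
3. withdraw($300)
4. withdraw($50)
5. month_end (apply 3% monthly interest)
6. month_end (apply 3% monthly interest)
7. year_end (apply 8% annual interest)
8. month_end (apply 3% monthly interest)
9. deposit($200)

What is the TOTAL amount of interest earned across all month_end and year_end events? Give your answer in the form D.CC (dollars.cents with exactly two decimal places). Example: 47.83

Answer: 116.45

Derivation:
After 1 (month_end (apply 3% monthly interest)): balance=$1030.00 total_interest=$30.00
After 2 (withdraw($200)): balance=$830.00 total_interest=$30.00
After 3 (withdraw($300)): balance=$530.00 total_interest=$30.00
After 4 (withdraw($50)): balance=$480.00 total_interest=$30.00
After 5 (month_end (apply 3% monthly interest)): balance=$494.40 total_interest=$44.40
After 6 (month_end (apply 3% monthly interest)): balance=$509.23 total_interest=$59.23
After 7 (year_end (apply 8% annual interest)): balance=$549.96 total_interest=$99.96
After 8 (month_end (apply 3% monthly interest)): balance=$566.45 total_interest=$116.45
After 9 (deposit($200)): balance=$766.45 total_interest=$116.45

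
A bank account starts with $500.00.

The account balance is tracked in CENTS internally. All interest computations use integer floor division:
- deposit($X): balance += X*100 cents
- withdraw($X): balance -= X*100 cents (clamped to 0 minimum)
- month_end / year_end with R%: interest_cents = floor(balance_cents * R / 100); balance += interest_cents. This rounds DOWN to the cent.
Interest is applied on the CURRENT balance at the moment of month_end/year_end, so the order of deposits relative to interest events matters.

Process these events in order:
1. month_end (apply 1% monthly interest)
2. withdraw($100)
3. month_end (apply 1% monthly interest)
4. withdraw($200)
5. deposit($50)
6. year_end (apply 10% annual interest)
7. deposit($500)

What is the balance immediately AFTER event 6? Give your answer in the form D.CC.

Answer: 284.95

Derivation:
After 1 (month_end (apply 1% monthly interest)): balance=$505.00 total_interest=$5.00
After 2 (withdraw($100)): balance=$405.00 total_interest=$5.00
After 3 (month_end (apply 1% monthly interest)): balance=$409.05 total_interest=$9.05
After 4 (withdraw($200)): balance=$209.05 total_interest=$9.05
After 5 (deposit($50)): balance=$259.05 total_interest=$9.05
After 6 (year_end (apply 10% annual interest)): balance=$284.95 total_interest=$34.95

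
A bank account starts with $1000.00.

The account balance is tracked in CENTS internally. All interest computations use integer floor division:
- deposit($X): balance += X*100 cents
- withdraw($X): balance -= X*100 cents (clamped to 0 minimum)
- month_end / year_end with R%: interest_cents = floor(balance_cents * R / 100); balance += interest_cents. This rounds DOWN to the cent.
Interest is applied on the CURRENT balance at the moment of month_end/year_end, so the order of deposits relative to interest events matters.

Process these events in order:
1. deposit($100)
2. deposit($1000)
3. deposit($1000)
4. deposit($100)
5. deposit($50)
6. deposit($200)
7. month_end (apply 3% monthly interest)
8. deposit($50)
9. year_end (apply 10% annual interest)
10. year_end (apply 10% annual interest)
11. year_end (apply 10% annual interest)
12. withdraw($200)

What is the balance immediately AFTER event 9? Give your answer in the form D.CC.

After 1 (deposit($100)): balance=$1100.00 total_interest=$0.00
After 2 (deposit($1000)): balance=$2100.00 total_interest=$0.00
After 3 (deposit($1000)): balance=$3100.00 total_interest=$0.00
After 4 (deposit($100)): balance=$3200.00 total_interest=$0.00
After 5 (deposit($50)): balance=$3250.00 total_interest=$0.00
After 6 (deposit($200)): balance=$3450.00 total_interest=$0.00
After 7 (month_end (apply 3% monthly interest)): balance=$3553.50 total_interest=$103.50
After 8 (deposit($50)): balance=$3603.50 total_interest=$103.50
After 9 (year_end (apply 10% annual interest)): balance=$3963.85 total_interest=$463.85

Answer: 3963.85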